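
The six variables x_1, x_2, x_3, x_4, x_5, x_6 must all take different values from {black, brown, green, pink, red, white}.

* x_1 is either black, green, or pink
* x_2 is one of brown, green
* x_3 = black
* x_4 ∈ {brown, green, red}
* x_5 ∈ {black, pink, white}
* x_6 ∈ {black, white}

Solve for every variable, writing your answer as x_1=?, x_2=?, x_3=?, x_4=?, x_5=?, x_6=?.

x_1=green, x_2=brown, x_3=black, x_4=red, x_5=pink, x_6=white

x_3 must be black (only option left). So x_1, x_5, x_6 can't be black.
x_6 must be white (only option left). Eliminate white elsewhere: x_5.
x_5 must be pink (only option left). Strike pink from x_1.
x_1's domain is down to {green}, so x_1 = green. Eliminate green elsewhere: x_2, x_4.
x_2 has just one choice, so x_2 = brown. Eliminate brown elsewhere: x_4.
x_4 has just one choice, so x_4 = red.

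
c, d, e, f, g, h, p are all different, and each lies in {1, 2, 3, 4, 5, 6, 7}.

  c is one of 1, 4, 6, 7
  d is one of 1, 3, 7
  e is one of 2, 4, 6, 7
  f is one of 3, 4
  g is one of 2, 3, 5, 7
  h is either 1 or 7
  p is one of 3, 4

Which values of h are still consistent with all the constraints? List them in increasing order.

1, 7

The 7 variables together cover exactly {1, 2, 3, 4, 5, 6, 7} — 7 values for 7 variables — and 5 appears only in g's list, so g = 5.
The 6 still-open variables draw from only 6 values {1, 2, 3, 4, 6, 7}, so each is used; only e can be 2, hence e = 2.
Among the 5 still-open variables, 6 fits only c (and all 5 values in {1, 3, 4, 6, 7} must be used), so c = 6.
The 2 variables f and p are confined to {3, 4}, which locks those values in; drop them from d.
No further eliminations apply; h can still be any of 1, 7.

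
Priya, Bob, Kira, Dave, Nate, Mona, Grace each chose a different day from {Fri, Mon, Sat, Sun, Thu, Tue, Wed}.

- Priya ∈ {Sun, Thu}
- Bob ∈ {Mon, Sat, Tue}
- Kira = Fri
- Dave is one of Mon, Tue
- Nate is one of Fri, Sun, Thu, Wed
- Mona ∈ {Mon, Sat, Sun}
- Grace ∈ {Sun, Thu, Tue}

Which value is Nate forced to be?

Kira must be Fri (only option left). Remove Fri from Nate.
The 6 still-open variables draw from only 6 values {Mon, Sat, Sun, Thu, Tue, Wed}, so each is used; only Nate can be Wed, hence Nate = Wed.

Wed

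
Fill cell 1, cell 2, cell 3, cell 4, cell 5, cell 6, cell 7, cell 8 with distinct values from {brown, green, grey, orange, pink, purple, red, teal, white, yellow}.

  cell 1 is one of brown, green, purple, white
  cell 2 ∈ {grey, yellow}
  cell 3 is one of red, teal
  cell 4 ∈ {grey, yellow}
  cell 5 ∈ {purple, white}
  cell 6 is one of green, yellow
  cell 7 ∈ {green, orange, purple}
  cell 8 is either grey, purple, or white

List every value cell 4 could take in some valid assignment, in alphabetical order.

The 2 variables cell 2 and cell 4 are confined to {grey, yellow}, which locks those values in; drop them from cell 6, cell 8.
cell 6's domain is down to {green}, so cell 6 = green. So cell 1, cell 7 can't be green.
cell 5 and cell 8 share exactly the 2 values {purple, white}; by pigeonhole those values go to them, so strike purple, white from cell 1, cell 7.
cell 1 has just one choice, so cell 1 = brown.
cell 7 has just one choice, so cell 7 = orange.
No further eliminations apply; cell 4 can still be any of grey, yellow.

grey, yellow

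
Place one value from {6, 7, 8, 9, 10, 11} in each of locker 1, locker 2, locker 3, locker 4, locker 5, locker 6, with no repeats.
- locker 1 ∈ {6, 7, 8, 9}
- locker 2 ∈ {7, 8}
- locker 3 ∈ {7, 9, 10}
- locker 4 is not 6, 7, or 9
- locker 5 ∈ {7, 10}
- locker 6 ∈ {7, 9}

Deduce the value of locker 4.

11

The 6 variables together cover exactly {6, 7, 8, 9, 10, 11} — 6 values for 6 variables — and 6 appears only in locker 1's list, so locker 1 = 6.
Among the 5 still-open variables, 11 fits only locker 4 (and all 5 values in {7, 8, 9, 10, 11} must be used), so locker 4 = 11.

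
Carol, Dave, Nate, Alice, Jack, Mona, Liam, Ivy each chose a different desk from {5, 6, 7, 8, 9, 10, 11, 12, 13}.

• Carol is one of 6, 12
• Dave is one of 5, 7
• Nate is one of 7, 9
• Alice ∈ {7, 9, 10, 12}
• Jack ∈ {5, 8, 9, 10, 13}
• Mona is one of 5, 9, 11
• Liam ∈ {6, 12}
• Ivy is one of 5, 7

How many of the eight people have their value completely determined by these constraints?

3

Carol and Liam share exactly the 2 values {6, 12}; by pigeonhole those values go to them, so strike 6, 12 from Alice.
Dave and Ivy share exactly the 2 values {5, 7}; by pigeonhole those values go to them, so strike 5, 7 from Nate, Alice, Jack, Mona.
That leaves Nate = 9. Remove 9 from Alice, Jack, Mona.
Alice's domain is down to {10}, so Alice = 10. Strike 10 from Jack.
Mona must be 11 (only option left).
Determined: Nate=9, Alice=10, Mona=11. The other people each still have more than one consistent value. That makes 3.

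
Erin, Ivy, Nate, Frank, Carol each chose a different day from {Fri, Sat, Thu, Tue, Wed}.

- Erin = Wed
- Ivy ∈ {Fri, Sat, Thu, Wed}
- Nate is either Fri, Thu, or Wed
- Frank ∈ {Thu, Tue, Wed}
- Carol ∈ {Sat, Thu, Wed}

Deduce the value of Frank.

Erin's domain is down to {Wed}, so Erin = Wed. Eliminate Wed elsewhere: Ivy, Nate, Frank, Carol.
The 4 still-open variables draw from only 4 values {Fri, Sat, Thu, Tue}, so each is used; only Frank can be Tue, hence Frank = Tue.

Tue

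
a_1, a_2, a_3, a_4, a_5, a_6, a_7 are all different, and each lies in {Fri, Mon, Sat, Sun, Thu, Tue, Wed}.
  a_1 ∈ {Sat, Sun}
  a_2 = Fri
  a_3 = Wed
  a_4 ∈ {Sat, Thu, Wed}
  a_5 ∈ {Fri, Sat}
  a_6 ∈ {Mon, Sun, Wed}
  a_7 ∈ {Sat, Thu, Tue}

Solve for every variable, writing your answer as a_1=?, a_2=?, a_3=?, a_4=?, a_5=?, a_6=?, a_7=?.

a_1=Sun, a_2=Fri, a_3=Wed, a_4=Thu, a_5=Sat, a_6=Mon, a_7=Tue

a_2's domain is down to {Fri}, so a_2 = Fri. Remove Fri from a_5.
a_3's domain is down to {Wed}, so a_3 = Wed. So a_4, a_6 can't be Wed.
a_5 must be Sat (only option left). Eliminate Sat elsewhere: a_1, a_4, a_7.
a_1's domain is down to {Sun}, so a_1 = Sun. Eliminate Sun elsewhere: a_6.
a_4 has just one choice, so a_4 = Thu. Remove Thu from a_7.
a_6 has just one choice, so a_6 = Mon.
a_7's domain is down to {Tue}, so a_7 = Tue.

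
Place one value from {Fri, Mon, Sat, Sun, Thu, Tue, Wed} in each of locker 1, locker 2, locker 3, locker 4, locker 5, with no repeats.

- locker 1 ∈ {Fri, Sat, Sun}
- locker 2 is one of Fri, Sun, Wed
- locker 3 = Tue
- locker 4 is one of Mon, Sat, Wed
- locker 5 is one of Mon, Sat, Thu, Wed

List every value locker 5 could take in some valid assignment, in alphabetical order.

Mon, Sat, Thu, Wed

locker 3's domain is down to {Tue}, so locker 3 = Tue.
No further eliminations apply; locker 5 can still be any of Mon, Sat, Thu, Wed.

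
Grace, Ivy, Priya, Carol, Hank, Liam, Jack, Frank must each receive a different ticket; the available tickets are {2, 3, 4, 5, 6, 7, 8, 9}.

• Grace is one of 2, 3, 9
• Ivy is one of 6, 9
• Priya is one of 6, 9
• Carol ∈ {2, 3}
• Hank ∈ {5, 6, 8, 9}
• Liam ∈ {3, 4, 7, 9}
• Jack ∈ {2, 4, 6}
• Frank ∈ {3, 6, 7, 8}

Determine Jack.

Among the 8 variables, 5 fits only Hank (and all 8 values in {2, 3, 4, 5, 6, 7, 8, 9} must be used), so Hank = 5.
The 7 still-open variables together cover exactly {2, 3, 4, 6, 7, 8, 9} — 7 values for 7 variables — and 8 appears only in Frank's list, so Frank = 8.
The 6 still-open variables together cover exactly {2, 3, 4, 6, 7, 9} — 6 values for 6 variables — and 7 appears only in Liam's list, so Liam = 7.
The 5 still-open variables together cover exactly {2, 3, 4, 6, 9} — 5 values for 5 variables — and 4 appears only in Jack's list, so Jack = 4.

4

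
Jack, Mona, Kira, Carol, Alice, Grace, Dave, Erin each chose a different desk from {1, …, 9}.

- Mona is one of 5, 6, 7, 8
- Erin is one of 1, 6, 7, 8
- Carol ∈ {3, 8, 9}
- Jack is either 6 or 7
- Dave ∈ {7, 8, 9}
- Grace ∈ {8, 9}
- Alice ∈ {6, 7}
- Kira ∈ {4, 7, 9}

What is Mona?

The 8 variables draw from only 8 values {1, 3, 4, 5, 6, 7, 8, 9}, so each is used; only Erin can be 1, hence Erin = 1.
The 7 still-open variables together cover exactly {3, 4, 5, 6, 7, 8, 9} — 7 values for 7 variables — and 3 appears only in Carol's list, so Carol = 3.
Among the 6 still-open variables, 4 fits only Kira (and all 6 values in {4, 5, 6, 7, 8, 9} must be used), so Kira = 4.
The 5 still-open variables draw from only 5 values {5, 6, 7, 8, 9}, so each is used; only Mona can be 5, hence Mona = 5.

5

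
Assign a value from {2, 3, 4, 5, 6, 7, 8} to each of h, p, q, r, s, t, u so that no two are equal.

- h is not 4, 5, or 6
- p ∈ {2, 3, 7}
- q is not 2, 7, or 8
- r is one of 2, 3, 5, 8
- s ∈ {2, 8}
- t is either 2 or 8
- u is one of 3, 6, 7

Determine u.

6

The 7 variables draw from only 7 values {2, 3, 4, 5, 6, 7, 8}, so each is used; only q can be 4, hence q = 4.
The 6 still-open variables together cover exactly {2, 3, 5, 6, 7, 8} — 6 values for 6 variables — and 5 appears only in r's list, so r = 5.
The 5 still-open variables draw from only 5 values {2, 3, 6, 7, 8}, so each is used; only u can be 6, hence u = 6.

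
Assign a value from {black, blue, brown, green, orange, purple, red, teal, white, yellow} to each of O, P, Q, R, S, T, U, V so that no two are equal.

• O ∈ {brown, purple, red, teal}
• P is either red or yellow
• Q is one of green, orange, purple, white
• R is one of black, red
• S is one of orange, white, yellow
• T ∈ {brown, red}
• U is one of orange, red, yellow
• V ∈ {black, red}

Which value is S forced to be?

R and V between them cover only {black, red} — a naked pair. Remove those values from O, P, T, U.
P has just one choice, so P = yellow. Strike yellow from S, U.
T must be brown (only option left). So O can't be brown.
U must be orange (only option left). So Q, S can't be orange.
So S = white.

white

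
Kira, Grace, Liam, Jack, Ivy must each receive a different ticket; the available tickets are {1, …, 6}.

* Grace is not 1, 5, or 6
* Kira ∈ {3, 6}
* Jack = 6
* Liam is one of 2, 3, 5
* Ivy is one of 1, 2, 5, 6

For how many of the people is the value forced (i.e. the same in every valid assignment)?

2

Jack's domain is down to {6}, so Jack = 6. So Kira, Ivy can't be 6.
That leaves Kira = 3. Eliminate 3 elsewhere: Grace, Liam.
Determined: Kira=3, Jack=6. The other people each still have more than one consistent value. That makes 2.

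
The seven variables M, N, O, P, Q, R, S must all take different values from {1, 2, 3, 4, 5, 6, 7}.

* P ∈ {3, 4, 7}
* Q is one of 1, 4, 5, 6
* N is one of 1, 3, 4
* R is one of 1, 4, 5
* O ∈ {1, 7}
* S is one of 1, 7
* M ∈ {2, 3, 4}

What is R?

The 7 variables draw from only 7 values {1, 2, 3, 4, 5, 6, 7}, so each is used; only M can be 2, hence M = 2.
The 6 still-open variables together cover exactly {1, 3, 4, 5, 6, 7} — 6 values for 6 variables — and 6 appears only in Q's list, so Q = 6.
The 5 still-open variables together cover exactly {1, 3, 4, 5, 7} — 5 values for 5 variables — and 5 appears only in R's list, so R = 5.

5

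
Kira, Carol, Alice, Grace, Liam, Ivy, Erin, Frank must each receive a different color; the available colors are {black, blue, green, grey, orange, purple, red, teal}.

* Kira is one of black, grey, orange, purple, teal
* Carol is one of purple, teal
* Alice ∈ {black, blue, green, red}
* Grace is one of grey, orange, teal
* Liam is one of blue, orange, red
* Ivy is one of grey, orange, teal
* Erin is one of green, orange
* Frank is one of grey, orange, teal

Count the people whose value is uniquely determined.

3

Grace, Ivy, Frank share exactly the 3 values {grey, orange, teal}; by pigeonhole those values go to them, so strike grey, orange, teal from Kira, Carol, Liam, Erin.
That leaves Carol = purple. Eliminate purple elsewhere: Kira.
That leaves Erin = green. So Alice can't be green.
Kira must be black (only option left). Eliminate black elsewhere: Alice.
Determined: Kira=black, Carol=purple, Erin=green. The other people each still have more than one consistent value. That makes 3.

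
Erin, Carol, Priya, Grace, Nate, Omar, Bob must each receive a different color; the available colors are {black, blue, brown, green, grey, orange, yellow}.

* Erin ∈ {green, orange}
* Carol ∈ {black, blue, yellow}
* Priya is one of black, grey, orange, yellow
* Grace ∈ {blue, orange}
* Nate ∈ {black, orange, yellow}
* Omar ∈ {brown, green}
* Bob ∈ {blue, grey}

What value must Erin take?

Among the 7 variables, brown fits only Omar (and all 7 values in {black, blue, brown, green, grey, orange, yellow} must be used), so Omar = brown.
The 6 still-open variables together cover exactly {black, blue, green, grey, orange, yellow} — 6 values for 6 variables — and green appears only in Erin's list, so Erin = green.

green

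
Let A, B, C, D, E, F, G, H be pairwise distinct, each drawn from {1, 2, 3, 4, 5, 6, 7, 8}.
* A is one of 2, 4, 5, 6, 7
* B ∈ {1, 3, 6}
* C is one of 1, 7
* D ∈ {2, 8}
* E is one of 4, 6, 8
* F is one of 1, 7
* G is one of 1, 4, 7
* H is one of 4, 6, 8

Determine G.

The 8 variables draw from only 8 values {1, 2, 3, 4, 5, 6, 7, 8}, so each is used; only B can be 3, hence B = 3.
Among the 7 still-open variables, 5 fits only A (and all 7 values in {1, 2, 4, 5, 6, 7, 8} must be used), so A = 5.
Among the 6 still-open variables, 2 fits only D (and all 6 values in {1, 2, 4, 6, 7, 8} must be used), so D = 2.
C and F share exactly the 2 values {1, 7}; by pigeonhole those values go to them, so strike 1, 7 from G.
So G = 4.

4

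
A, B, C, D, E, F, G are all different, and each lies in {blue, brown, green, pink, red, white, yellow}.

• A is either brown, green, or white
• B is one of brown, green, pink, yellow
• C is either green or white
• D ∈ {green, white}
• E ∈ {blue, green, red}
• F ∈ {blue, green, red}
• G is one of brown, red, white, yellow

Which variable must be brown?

The 7 variables draw from only 7 values {blue, brown, green, pink, red, white, yellow}, so each is used; only B can be pink, hence B = pink.
The 6 still-open variables draw from only 6 values {blue, brown, green, red, white, yellow}, so each is used; only G can be yellow, hence G = yellow.
The 5 still-open variables draw from only 5 values {blue, brown, green, red, white}, so each is used; only A can be brown, hence A = brown.

A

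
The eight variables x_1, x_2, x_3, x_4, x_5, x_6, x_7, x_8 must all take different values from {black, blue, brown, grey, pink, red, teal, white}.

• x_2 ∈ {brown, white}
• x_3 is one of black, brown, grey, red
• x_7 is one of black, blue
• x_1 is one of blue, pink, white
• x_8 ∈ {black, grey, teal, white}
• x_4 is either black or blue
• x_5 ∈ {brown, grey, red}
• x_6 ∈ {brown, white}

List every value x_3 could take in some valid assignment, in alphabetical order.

grey, red

The 8 variables draw from only 8 values {black, blue, brown, grey, pink, red, teal, white}, so each is used; only x_1 can be pink, hence x_1 = pink.
The 7 still-open variables draw from only 7 values {black, blue, brown, grey, red, teal, white}, so each is used; only x_8 can be teal, hence x_8 = teal.
x_2 and x_6 between them cover only {brown, white} — a naked pair. Remove those values from x_3, x_5.
x_4 and x_7 between them cover only {black, blue} — a naked pair. Remove those values from x_3.
No further eliminations apply; x_3 can still be any of grey, red.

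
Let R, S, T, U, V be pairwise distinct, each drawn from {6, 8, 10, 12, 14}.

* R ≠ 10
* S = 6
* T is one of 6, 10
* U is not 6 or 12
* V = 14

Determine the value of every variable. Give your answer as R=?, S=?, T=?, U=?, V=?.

S has just one choice, so S = 6. Strike 6 from R, T.
T has just one choice, so T = 10. Remove 10 from U.
That leaves V = 14. Strike 14 from R, U.
That leaves U = 8. So R can't be 8.
R's domain is down to {12}, so R = 12.

R=12, S=6, T=10, U=8, V=14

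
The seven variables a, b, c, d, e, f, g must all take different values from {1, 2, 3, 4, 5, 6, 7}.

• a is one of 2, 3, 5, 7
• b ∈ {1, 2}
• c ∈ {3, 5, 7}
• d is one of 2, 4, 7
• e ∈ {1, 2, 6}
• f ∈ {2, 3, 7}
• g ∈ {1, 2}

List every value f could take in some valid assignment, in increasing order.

3, 7

Among the 7 variables, 4 fits only d (and all 7 values in {1, 2, 3, 4, 5, 6, 7} must be used), so d = 4.
The 6 still-open variables draw from only 6 values {1, 2, 3, 5, 6, 7}, so each is used; only e can be 6, hence e = 6.
b and g share exactly the 2 values {1, 2}; by pigeonhole those values go to them, so strike 1, 2 from a, f.
No further eliminations apply; f can still be any of 3, 7.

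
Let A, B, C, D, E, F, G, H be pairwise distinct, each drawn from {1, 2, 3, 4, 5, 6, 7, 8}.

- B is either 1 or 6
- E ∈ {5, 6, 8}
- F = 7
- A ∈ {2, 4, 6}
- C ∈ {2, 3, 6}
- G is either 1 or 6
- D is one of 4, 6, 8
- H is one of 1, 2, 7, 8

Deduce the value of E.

5

F must be 7 (only option left). Strike 7 from H.
The 7 still-open variables draw from only 7 values {1, 2, 3, 4, 5, 6, 8}, so each is used; only C can be 3, hence C = 3.
Among the 6 still-open variables, 5 fits only E (and all 6 values in {1, 2, 4, 5, 6, 8} must be used), so E = 5.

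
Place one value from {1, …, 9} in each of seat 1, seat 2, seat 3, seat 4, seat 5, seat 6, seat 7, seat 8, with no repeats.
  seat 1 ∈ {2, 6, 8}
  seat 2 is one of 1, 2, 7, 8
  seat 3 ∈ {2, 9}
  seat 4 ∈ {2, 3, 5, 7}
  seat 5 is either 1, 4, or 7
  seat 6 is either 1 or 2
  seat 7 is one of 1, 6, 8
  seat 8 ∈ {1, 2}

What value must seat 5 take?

seat 6 and seat 8 share exactly the 2 values {1, 2}; by pigeonhole those values go to them, so strike 1, 2 from seat 1, seat 2, seat 3, seat 4, seat 5, seat 7.
seat 3 has just one choice, so seat 3 = 9.
seat 1 and seat 7 between them cover only {6, 8} — a naked pair. Remove those values from seat 2.
seat 2's domain is down to {7}, so seat 2 = 7. Strike 7 from seat 4, seat 5.
So seat 5 = 4.

4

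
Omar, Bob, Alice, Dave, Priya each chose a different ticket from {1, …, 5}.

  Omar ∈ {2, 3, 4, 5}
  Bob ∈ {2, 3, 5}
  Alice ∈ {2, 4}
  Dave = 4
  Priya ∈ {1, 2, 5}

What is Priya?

1

Dave's domain is down to {4}, so Dave = 4. Remove 4 from Omar, Alice.
That leaves Alice = 2. So Omar, Bob, Priya can't be 2.
The 3 still-open variables draw from only 3 values {1, 3, 5}, so each is used; only Priya can be 1, hence Priya = 1.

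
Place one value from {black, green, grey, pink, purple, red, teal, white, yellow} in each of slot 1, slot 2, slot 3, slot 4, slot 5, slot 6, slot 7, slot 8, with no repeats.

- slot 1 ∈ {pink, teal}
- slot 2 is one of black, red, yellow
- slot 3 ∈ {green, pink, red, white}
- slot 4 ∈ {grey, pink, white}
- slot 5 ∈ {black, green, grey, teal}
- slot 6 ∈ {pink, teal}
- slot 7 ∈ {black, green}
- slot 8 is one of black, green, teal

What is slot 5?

grey

The 8 variables together cover exactly {black, green, grey, pink, red, teal, white, yellow} — 8 values for 8 variables — and yellow appears only in slot 2's list, so slot 2 = yellow.
The 7 still-open variables together cover exactly {black, green, grey, pink, red, teal, white} — 7 values for 7 variables — and red appears only in slot 3's list, so slot 3 = red.
The 6 still-open variables together cover exactly {black, green, grey, pink, teal, white} — 6 values for 6 variables — and white appears only in slot 4's list, so slot 4 = white.
The 5 still-open variables draw from only 5 values {black, green, grey, pink, teal}, so each is used; only slot 5 can be grey, hence slot 5 = grey.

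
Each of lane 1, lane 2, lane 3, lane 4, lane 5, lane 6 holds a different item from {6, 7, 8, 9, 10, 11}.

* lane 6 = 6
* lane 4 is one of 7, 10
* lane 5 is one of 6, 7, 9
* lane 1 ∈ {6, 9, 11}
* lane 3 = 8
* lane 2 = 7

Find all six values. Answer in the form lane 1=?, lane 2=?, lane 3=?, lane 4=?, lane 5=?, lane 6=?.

lane 2 must be 7 (only option left). Eliminate 7 elsewhere: lane 4, lane 5.
lane 3 has just one choice, so lane 3 = 8.
lane 4 has just one choice, so lane 4 = 10.
That leaves lane 6 = 6. Remove 6 from lane 1, lane 5.
lane 5's domain is down to {9}, so lane 5 = 9. Eliminate 9 elsewhere: lane 1.
lane 1 has just one choice, so lane 1 = 11.

lane 1=11, lane 2=7, lane 3=8, lane 4=10, lane 5=9, lane 6=6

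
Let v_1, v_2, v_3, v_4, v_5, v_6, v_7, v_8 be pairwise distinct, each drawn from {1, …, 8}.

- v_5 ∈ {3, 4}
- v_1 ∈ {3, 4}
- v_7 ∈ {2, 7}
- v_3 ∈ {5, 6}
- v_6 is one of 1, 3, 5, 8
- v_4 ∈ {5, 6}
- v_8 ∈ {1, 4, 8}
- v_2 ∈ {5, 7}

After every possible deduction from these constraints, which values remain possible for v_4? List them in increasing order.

The 8 variables together cover exactly {1, 2, 3, 4, 5, 6, 7, 8} — 8 values for 8 variables — and 2 appears only in v_7's list, so v_7 = 2.
The 7 still-open variables together cover exactly {1, 3, 4, 5, 6, 7, 8} — 7 values for 7 variables — and 7 appears only in v_2's list, so v_2 = 7.
v_1 and v_5 between them cover only {3, 4} — a naked pair. Remove those values from v_6, v_8.
v_3 and v_4 between them cover only {5, 6} — a naked pair. Remove those values from v_6.
No further eliminations apply; v_4 can still be any of 5, 6.

5, 6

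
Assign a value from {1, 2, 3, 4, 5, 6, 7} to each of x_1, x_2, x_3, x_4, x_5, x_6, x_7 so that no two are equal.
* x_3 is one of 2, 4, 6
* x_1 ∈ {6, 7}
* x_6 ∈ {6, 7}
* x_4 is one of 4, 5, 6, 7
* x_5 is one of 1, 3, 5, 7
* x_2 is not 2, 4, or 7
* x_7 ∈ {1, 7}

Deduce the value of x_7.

The 7 variables draw from only 7 values {1, 2, 3, 4, 5, 6, 7}, so each is used; only x_3 can be 2, hence x_3 = 2.
Among the 6 still-open variables, 4 fits only x_4 (and all 6 values in {1, 3, 4, 5, 6, 7} must be used), so x_4 = 4.
x_1 and x_6 between them cover only {6, 7} — a naked pair. Remove those values from x_2, x_5, x_7.
So x_7 = 1.

1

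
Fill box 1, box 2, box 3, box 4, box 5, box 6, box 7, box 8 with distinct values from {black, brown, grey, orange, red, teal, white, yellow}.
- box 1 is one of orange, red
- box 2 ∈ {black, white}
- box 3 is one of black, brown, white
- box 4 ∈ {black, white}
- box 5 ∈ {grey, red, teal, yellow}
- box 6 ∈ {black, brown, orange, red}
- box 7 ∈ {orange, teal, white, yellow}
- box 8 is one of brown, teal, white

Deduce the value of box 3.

brown

The 8 variables together cover exactly {black, brown, grey, orange, red, teal, white, yellow} — 8 values for 8 variables — and grey appears only in box 5's list, so box 5 = grey.
The 7 still-open variables together cover exactly {black, brown, orange, red, teal, white, yellow} — 7 values for 7 variables — and yellow appears only in box 7's list, so box 7 = yellow.
Among the 6 still-open variables, teal fits only box 8 (and all 6 values in {black, brown, orange, red, teal, white} must be used), so box 8 = teal.
box 2 and box 4 between them cover only {black, white} — a naked pair. Remove those values from box 3, box 6.
So box 3 = brown.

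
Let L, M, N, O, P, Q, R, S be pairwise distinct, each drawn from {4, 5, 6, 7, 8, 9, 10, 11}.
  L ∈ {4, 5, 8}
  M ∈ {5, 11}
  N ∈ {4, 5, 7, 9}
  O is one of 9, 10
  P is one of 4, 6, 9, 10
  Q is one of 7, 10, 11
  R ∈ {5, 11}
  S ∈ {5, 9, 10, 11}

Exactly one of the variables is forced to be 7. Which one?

The 8 variables together cover exactly {4, 5, 6, 7, 8, 9, 10, 11} — 8 values for 8 variables — and 6 appears only in P's list, so P = 6.
The 7 still-open variables together cover exactly {4, 5, 7, 8, 9, 10, 11} — 7 values for 7 variables — and 8 appears only in L's list, so L = 8.
Among the 6 still-open variables, 4 fits only N (and all 6 values in {4, 5, 7, 9, 10, 11} must be used), so N = 4.
The 5 still-open variables together cover exactly {5, 7, 9, 10, 11} — 5 values for 5 variables — and 7 appears only in Q's list, so Q = 7.

Q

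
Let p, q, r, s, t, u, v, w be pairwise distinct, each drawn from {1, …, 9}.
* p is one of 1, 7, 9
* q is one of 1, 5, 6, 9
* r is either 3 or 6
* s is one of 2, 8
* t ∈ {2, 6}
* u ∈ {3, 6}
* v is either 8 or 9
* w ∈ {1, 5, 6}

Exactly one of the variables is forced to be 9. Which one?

v

Among the 8 variables, 7 fits only p (and all 8 values in {1, 2, 3, 5, 6, 7, 8, 9} must be used), so p = 7.
The 2 variables r and u are confined to {3, 6}, which locks those values in; drop them from q, t, w.
That leaves t = 2. Remove 2 from s.
s's domain is down to {8}, so s = 8. So v can't be 8.
So 9 goes to v.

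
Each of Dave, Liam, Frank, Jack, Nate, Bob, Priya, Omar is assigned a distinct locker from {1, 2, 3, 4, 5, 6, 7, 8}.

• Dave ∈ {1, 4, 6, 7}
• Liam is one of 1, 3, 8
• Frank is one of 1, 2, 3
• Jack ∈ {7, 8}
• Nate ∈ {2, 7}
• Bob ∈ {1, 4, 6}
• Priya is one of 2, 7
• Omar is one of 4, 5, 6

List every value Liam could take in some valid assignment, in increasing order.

The 8 variables draw from only 8 values {1, 2, 3, 4, 5, 6, 7, 8}, so each is used; only Omar can be 5, hence Omar = 5.
Nate and Priya between them cover only {2, 7} — a naked pair. Remove those values from Dave, Frank, Jack.
Jack must be 8 (only option left). Strike 8 from Liam.
Liam and Frank share exactly the 2 values {1, 3}; by pigeonhole those values go to them, so strike 1, 3 from Dave, Bob.
No further eliminations apply; Liam can still be any of 1, 3.

1, 3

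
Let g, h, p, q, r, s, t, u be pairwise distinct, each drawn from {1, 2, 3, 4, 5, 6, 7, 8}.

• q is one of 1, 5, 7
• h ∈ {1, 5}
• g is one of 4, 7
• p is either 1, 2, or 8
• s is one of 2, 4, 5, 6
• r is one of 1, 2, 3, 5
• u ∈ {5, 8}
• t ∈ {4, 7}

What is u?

8

Among the 8 variables, 3 fits only r (and all 8 values in {1, 2, 3, 4, 5, 6, 7, 8} must be used), so r = 3.
The 7 still-open variables together cover exactly {1, 2, 4, 5, 6, 7, 8} — 7 values for 7 variables — and 6 appears only in s's list, so s = 6.
Among the 6 still-open variables, 2 fits only p (and all 6 values in {1, 2, 4, 5, 7, 8} must be used), so p = 2.
The 5 still-open variables draw from only 5 values {1, 4, 5, 7, 8}, so each is used; only u can be 8, hence u = 8.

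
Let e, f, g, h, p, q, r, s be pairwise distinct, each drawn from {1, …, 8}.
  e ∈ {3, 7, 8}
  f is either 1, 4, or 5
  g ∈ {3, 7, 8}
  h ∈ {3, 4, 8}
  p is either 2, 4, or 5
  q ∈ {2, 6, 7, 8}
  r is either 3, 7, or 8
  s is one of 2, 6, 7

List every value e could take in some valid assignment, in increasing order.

The 8 variables together cover exactly {1, 2, 3, 4, 5, 6, 7, 8} — 8 values for 8 variables — and 1 appears only in f's list, so f = 1.
The 7 still-open variables draw from only 7 values {2, 3, 4, 5, 6, 7, 8}, so each is used; only p can be 5, hence p = 5.
Among the 6 still-open variables, 4 fits only h (and all 6 values in {2, 3, 4, 6, 7, 8} must be used), so h = 4.
The 3 variables e, g, r are confined to {3, 7, 8}, which locks those values in; drop them from q, s.
No further eliminations apply; e can still be any of 3, 7, 8.

3, 7, 8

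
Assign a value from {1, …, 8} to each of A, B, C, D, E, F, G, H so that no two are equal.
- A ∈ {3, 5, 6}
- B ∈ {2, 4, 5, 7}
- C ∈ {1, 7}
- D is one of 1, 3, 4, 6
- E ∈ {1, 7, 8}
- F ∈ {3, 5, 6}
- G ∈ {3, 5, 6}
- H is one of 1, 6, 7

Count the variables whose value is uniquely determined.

3

Among the 8 variables, 2 fits only B (and all 8 values in {1, 2, 3, 4, 5, 6, 7, 8} must be used), so B = 2.
Among the 7 still-open variables, 4 fits only D (and all 7 values in {1, 3, 4, 5, 6, 7, 8} must be used), so D = 4.
The 6 still-open variables together cover exactly {1, 3, 5, 6, 7, 8} — 6 values for 6 variables — and 8 appears only in E's list, so E = 8.
A, F, G between them cover only {3, 5, 6} — a naked triple. Remove those values from H.
Determined: B=2, D=4, E=8. The other variables each still have more than one consistent value. That makes 3.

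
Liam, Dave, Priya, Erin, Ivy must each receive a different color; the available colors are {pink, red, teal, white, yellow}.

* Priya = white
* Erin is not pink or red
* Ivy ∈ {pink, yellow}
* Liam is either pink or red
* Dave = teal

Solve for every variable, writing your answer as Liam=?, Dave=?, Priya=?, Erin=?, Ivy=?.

Dave must be teal (only option left). Eliminate teal elsewhere: Erin.
That leaves Priya = white. So Erin can't be white.
Erin has just one choice, so Erin = yellow. Eliminate yellow elsewhere: Ivy.
Ivy's domain is down to {pink}, so Ivy = pink. Strike pink from Liam.
Liam's domain is down to {red}, so Liam = red.

Liam=red, Dave=teal, Priya=white, Erin=yellow, Ivy=pink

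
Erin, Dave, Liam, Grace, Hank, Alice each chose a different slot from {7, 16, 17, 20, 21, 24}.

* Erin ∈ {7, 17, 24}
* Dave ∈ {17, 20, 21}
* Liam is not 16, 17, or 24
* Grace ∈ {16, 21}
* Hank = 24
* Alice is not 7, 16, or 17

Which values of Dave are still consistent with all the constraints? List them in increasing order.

Hank has just one choice, so Hank = 24. Eliminate 24 elsewhere: Erin, Alice.
Among the 5 still-open variables, 16 fits only Grace (and all 5 values in {7, 16, 17, 20, 21} must be used), so Grace = 16.
No further eliminations apply; Dave can still be any of 17, 20, 21.

17, 20, 21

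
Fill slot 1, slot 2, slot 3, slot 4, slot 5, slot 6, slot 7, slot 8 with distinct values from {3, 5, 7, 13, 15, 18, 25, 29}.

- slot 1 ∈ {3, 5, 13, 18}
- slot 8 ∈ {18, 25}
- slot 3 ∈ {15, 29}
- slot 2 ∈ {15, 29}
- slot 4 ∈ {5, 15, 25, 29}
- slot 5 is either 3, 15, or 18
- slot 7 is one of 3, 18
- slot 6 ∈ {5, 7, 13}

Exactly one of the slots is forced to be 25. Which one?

slot 8

The 8 variables draw from only 8 values {3, 5, 7, 13, 15, 18, 25, 29}, so each is used; only slot 6 can be 7, hence slot 6 = 7.
Among the 7 still-open variables, 13 fits only slot 1 (and all 7 values in {3, 5, 13, 15, 18, 25, 29} must be used), so slot 1 = 13.
The 6 still-open variables together cover exactly {3, 5, 15, 18, 25, 29} — 6 values for 6 variables — and 5 appears only in slot 4's list, so slot 4 = 5.
The 5 still-open variables draw from only 5 values {3, 15, 18, 25, 29}, so each is used; only slot 8 can be 25, hence slot 8 = 25.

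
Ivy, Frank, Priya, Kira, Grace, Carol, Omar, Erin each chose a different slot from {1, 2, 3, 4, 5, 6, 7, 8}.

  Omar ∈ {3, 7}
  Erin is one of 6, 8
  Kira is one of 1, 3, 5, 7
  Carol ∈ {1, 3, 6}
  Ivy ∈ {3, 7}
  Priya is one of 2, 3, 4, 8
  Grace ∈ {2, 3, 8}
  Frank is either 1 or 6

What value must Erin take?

Among the 8 variables, 4 fits only Priya (and all 8 values in {1, 2, 3, 4, 5, 6, 7, 8} must be used), so Priya = 4.
Among the 7 still-open variables, 2 fits only Grace (and all 7 values in {1, 2, 3, 5, 6, 7, 8} must be used), so Grace = 2.
The 6 still-open variables draw from only 6 values {1, 3, 5, 6, 7, 8}, so each is used; only Kira can be 5, hence Kira = 5.
The 5 still-open variables together cover exactly {1, 3, 6, 7, 8} — 5 values for 5 variables — and 8 appears only in Erin's list, so Erin = 8.

8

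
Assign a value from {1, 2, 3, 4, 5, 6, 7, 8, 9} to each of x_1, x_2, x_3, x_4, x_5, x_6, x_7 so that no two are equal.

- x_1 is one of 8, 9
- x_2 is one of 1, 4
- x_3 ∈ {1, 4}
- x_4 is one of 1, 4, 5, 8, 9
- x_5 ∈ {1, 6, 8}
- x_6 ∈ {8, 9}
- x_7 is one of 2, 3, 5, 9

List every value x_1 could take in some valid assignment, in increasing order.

x_1 and x_6 share exactly the 2 values {8, 9}; by pigeonhole those values go to them, so strike 8, 9 from x_4, x_5, x_7.
The 2 variables x_2 and x_3 are confined to {1, 4}, which locks those values in; drop them from x_4, x_5.
That leaves x_4 = 5. Strike 5 from x_7.
That leaves x_5 = 6.
No further eliminations apply; x_1 can still be any of 8, 9.

8, 9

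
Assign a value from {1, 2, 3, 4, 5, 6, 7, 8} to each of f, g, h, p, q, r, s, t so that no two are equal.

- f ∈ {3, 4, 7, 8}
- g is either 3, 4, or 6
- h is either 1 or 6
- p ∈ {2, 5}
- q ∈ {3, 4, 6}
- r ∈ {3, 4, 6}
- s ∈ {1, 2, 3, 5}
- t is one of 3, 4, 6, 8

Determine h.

Among the 8 variables, 7 fits only f (and all 8 values in {1, 2, 3, 4, 5, 6, 7, 8} must be used), so f = 7.
Among the 7 still-open variables, 8 fits only t (and all 7 values in {1, 2, 3, 4, 5, 6, 8} must be used), so t = 8.
g, q, r between them cover only {3, 4, 6} — a naked triple. Remove those values from h, s.
So h = 1.

1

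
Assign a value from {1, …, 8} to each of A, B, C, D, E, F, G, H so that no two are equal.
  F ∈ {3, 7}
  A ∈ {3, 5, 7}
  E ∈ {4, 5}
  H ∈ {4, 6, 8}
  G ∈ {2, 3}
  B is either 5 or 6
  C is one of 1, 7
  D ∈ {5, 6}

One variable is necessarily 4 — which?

E

The 8 variables together cover exactly {1, 2, 3, 4, 5, 6, 7, 8} — 8 values for 8 variables — and 1 appears only in C's list, so C = 1.
The 7 still-open variables draw from only 7 values {2, 3, 4, 5, 6, 7, 8}, so each is used; only G can be 2, hence G = 2.
Among the 6 still-open variables, 8 fits only H (and all 6 values in {3, 4, 5, 6, 7, 8} must be used), so H = 8.
Among the 5 still-open variables, 4 fits only E (and all 5 values in {3, 4, 5, 6, 7} must be used), so E = 4.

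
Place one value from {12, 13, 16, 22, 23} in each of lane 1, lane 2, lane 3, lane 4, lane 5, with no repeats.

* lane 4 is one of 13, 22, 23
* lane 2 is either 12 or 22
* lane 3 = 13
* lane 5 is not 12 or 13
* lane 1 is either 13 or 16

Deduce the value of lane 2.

12

lane 3's domain is down to {13}, so lane 3 = 13. Eliminate 13 elsewhere: lane 1, lane 4.
That leaves lane 1 = 16. Strike 16 from lane 5.
The 3 still-open variables draw from only 3 values {12, 22, 23}, so each is used; only lane 2 can be 12, hence lane 2 = 12.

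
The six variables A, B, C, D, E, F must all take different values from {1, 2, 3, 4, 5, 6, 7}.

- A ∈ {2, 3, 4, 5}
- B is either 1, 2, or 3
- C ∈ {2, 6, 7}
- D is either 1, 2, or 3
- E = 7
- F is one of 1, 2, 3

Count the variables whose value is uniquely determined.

2

E must be 7 (only option left). Strike 7 from C.
B, D, F between them cover only {1, 2, 3} — a naked triple. Remove those values from A, C.
C must be 6 (only option left).
Determined: C=6, E=7. The other variables each still have more than one consistent value. That makes 2.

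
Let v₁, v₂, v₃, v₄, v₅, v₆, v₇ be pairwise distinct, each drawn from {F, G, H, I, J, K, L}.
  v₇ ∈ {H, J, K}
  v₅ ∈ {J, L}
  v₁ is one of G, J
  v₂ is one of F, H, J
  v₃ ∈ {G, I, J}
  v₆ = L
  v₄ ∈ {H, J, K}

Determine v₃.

v₆ must be L (only option left). Strike L from v₅.
v₅ must be J (only option left). Eliminate J elsewhere: v₁, v₂, v₃, v₄, v₇.
v₁ must be G (only option left). Strike G from v₃.
So v₃ = I.

I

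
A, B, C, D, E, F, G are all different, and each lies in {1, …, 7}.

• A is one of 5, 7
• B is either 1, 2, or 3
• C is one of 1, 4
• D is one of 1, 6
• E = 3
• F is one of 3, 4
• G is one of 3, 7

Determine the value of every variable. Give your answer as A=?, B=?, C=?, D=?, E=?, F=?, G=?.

A=5, B=2, C=1, D=6, E=3, F=4, G=7

E must be 3 (only option left). Eliminate 3 elsewhere: B, F, G.
That leaves F = 4. Remove 4 from C.
G must be 7 (only option left). Eliminate 7 elsewhere: A.
A has just one choice, so A = 5.
C's domain is down to {1}, so C = 1. Eliminate 1 elsewhere: B, D.
That leaves D = 6.
B must be 2 (only option left).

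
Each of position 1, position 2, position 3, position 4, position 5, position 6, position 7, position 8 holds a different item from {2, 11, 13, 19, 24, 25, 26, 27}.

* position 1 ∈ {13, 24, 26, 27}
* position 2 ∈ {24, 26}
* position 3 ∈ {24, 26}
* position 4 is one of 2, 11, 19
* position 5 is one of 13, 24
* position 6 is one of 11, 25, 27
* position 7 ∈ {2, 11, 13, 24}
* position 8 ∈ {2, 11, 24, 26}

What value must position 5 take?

Among the 8 variables, 19 fits only position 4 (and all 8 values in {2, 11, 13, 19, 24, 25, 26, 27} must be used), so position 4 = 19.
Among the 7 still-open variables, 25 fits only position 6 (and all 7 values in {2, 11, 13, 24, 25, 26, 27} must be used), so position 6 = 25.
The 6 still-open variables draw from only 6 values {2, 11, 13, 24, 26, 27}, so each is used; only position 1 can be 27, hence position 1 = 27.
position 2 and position 3 between them cover only {24, 26} — a naked pair. Remove those values from position 5, position 7, position 8.
So position 5 = 13.

13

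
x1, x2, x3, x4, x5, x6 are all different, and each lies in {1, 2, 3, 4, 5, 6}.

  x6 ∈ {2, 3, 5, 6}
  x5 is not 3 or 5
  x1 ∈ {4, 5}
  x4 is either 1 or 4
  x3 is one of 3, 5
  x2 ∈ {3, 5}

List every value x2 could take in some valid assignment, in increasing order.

x2 and x3 between them cover only {3, 5} — a naked pair. Remove those values from x1, x6.
x1 has just one choice, so x1 = 4. Remove 4 from x4, x5.
That leaves x4 = 1. So x5 can't be 1.
No further eliminations apply; x2 can still be any of 3, 5.

3, 5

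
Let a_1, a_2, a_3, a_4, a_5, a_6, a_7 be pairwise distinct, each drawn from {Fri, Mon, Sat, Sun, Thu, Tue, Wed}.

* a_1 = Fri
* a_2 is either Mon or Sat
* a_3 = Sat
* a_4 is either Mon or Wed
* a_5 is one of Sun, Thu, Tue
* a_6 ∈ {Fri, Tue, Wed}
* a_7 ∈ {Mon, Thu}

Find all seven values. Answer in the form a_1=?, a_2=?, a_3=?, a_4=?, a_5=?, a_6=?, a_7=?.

a_1=Fri, a_2=Mon, a_3=Sat, a_4=Wed, a_5=Sun, a_6=Tue, a_7=Thu

a_1 must be Fri (only option left). So a_6 can't be Fri.
a_3's domain is down to {Sat}, so a_3 = Sat. Strike Sat from a_2.
a_2 must be Mon (only option left). Strike Mon from a_4, a_7.
a_4 must be Wed (only option left). So a_6 can't be Wed.
a_6 must be Tue (only option left). Remove Tue from a_5.
a_7's domain is down to {Thu}, so a_7 = Thu. So a_5 can't be Thu.
That leaves a_5 = Sun.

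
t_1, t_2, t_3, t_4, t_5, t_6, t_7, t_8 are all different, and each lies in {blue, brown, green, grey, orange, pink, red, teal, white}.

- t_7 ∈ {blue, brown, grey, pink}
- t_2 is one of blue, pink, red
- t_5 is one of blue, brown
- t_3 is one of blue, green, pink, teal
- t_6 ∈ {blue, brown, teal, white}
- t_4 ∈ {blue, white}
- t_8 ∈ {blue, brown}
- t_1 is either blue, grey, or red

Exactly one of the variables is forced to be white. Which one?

The 8 variables draw from only 8 values {blue, brown, green, grey, pink, red, teal, white}, so each is used; only t_3 can be green, hence t_3 = green.
Among the 7 still-open variables, teal fits only t_6 (and all 7 values in {blue, brown, grey, pink, red, teal, white} must be used), so t_6 = teal.
Among the 6 still-open variables, white fits only t_4 (and all 6 values in {blue, brown, grey, pink, red, white} must be used), so t_4 = white.

t_4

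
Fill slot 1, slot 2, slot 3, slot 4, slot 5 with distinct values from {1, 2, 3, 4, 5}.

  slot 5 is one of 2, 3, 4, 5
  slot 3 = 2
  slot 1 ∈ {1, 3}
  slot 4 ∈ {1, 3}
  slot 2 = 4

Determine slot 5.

slot 2's domain is down to {4}, so slot 2 = 4. So slot 5 can't be 4.
That leaves slot 3 = 2. Strike 2 from slot 5.
The 3 still-open variables together cover exactly {1, 3, 5} — 3 values for 3 variables — and 5 appears only in slot 5's list, so slot 5 = 5.

5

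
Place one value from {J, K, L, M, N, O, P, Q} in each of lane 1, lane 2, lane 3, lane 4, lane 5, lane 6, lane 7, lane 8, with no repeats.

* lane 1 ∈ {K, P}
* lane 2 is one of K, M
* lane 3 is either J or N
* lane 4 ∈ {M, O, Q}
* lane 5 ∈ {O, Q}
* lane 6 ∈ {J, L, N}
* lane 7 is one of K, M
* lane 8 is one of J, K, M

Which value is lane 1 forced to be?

The 8 variables together cover exactly {J, K, L, M, N, O, P, Q} — 8 values for 8 variables — and L appears only in lane 6's list, so lane 6 = L.
The 7 still-open variables together cover exactly {J, K, M, N, O, P, Q} — 7 values for 7 variables — and N appears only in lane 3's list, so lane 3 = N.
Among the 6 still-open variables, J fits only lane 8 (and all 6 values in {J, K, M, O, P, Q} must be used), so lane 8 = J.
The 5 still-open variables draw from only 5 values {K, M, O, P, Q}, so each is used; only lane 1 can be P, hence lane 1 = P.

P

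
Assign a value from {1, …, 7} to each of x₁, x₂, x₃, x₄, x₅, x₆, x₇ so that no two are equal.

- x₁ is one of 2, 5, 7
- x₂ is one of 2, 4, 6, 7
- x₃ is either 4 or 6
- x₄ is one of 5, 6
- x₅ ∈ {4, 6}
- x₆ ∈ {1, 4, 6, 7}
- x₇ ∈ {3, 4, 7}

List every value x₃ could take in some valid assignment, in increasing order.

4, 6

The 7 variables together cover exactly {1, 2, 3, 4, 5, 6, 7} — 7 values for 7 variables — and 1 appears only in x₆'s list, so x₆ = 1.
The 6 still-open variables draw from only 6 values {2, 3, 4, 5, 6, 7}, so each is used; only x₇ can be 3, hence x₇ = 3.
x₃ and x₅ share exactly the 2 values {4, 6}; by pigeonhole those values go to them, so strike 4, 6 from x₂, x₄.
x₄'s domain is down to {5}, so x₄ = 5. Strike 5 from x₁.
No further eliminations apply; x₃ can still be any of 4, 6.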